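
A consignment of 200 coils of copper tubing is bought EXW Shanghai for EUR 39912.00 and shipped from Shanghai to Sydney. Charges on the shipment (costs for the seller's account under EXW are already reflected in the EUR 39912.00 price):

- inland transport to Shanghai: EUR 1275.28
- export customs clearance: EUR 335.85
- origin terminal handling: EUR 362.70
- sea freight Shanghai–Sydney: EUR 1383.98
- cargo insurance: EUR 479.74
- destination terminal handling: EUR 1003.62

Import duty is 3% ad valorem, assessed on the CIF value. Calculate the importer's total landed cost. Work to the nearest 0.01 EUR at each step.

Total landed cost: EUR 46065.66

EXW: the seller makes goods available at their premises; the buyer bears all onward costs.
CIF value = EXW price + inland to port + export clearance + origin terminal + freight + insurance = 39912.00 + 1275.28 + 335.85 + 362.70 + 1383.98 + 479.74 = 43749.55
Import duty = 43749.55 × 3% = 1312.49
Buyer bears: inland to port 1275.28 + export clearance 335.85 + origin terminal 362.70 + freight 1383.98 + insurance 479.74 + destination terminal 1003.62 + duty 1312.49 = 6153.66
Landed cost = invoice 39912.00 + 6153.66 = 46065.66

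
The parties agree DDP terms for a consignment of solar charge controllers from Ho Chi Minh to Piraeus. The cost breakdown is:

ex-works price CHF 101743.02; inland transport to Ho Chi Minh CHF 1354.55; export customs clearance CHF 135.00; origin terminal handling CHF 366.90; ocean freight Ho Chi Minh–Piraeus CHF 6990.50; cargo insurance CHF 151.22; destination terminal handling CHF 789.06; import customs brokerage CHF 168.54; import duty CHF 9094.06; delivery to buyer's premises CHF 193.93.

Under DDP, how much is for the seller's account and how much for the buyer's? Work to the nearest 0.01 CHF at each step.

Seller: CHF 120986.78; buyer: CHF 0.00

DDP: the seller bears all costs including import duty.
Seller's account: goods 101743.02 + inland to port 1354.55 + export clearance 135.00 + origin terminal 366.90 + freight 6990.50 + insurance 151.22 + destination terminal 789.06 + brokerage 168.54 + duty 9094.06 + delivery 193.93 = 120986.78
Buyer's account: 0.00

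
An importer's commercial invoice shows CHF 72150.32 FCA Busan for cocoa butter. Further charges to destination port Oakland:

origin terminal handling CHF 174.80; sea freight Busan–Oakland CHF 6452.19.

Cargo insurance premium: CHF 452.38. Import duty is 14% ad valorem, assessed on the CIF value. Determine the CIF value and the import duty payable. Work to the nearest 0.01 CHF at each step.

CIF value: CHF 79229.69; import duty: CHF 11092.16

CIF = FCA price + pre-shipment costs + freight + insurance
CIF = 72150.32 + 174.80 + 6452.19 + 452.38 = 79229.69
Import duty = 79229.69 × 14% = 11092.16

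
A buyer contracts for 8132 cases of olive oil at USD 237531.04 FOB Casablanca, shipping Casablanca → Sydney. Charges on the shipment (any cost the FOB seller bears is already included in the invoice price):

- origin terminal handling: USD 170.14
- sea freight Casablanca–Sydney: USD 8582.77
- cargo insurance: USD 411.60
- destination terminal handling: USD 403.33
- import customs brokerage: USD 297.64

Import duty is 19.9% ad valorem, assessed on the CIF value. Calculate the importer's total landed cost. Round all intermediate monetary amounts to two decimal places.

FOB: the seller bears costs until goods are on board at the origin port; the buyer bears freight, insurance and all costs thereafter.
Already in the invoice (seller's account under FOB): origin terminal — exclude.
CIF value = FOB price + freight + insurance = 237531.04 + 8582.77 + 411.60 = 246525.41
Import duty = 246525.41 × 19.9% = 49058.56
Buyer bears: freight 8582.77 + insurance 411.60 + destination terminal 403.33 + brokerage 297.64 + duty 49058.56 = 58753.90
Landed cost = invoice 237531.04 + 58753.90 = 296284.94

Total landed cost: USD 296284.94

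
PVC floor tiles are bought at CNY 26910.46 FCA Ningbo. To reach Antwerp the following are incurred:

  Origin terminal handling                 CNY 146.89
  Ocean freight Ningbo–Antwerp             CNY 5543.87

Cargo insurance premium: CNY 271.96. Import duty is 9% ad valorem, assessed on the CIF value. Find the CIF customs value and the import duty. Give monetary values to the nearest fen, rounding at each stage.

CIF = FCA price + pre-shipment costs + freight + insurance
CIF = 26910.46 + 146.89 + 5543.87 + 271.96 = 32873.18
Import duty = 32873.18 × 9% = 2958.59

CIF value: CNY 32873.18; import duty: CNY 2958.59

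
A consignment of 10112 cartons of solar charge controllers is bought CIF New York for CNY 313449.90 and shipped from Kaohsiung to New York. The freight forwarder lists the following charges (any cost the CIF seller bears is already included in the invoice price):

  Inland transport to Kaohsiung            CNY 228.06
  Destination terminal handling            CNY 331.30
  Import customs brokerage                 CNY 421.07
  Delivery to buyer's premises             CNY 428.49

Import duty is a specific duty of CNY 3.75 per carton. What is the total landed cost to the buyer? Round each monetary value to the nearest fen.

CIF: the seller pays costs through ocean freight and marine insurance to the destination port.
Already in the invoice (seller's account under CIF): inland to port — exclude.
The CIF price already equals the CIF value: 313449.90
Import duty = 10112 × 3.75 = 37920.00
Buyer bears: destination terminal 331.30 + brokerage 421.07 + delivery 428.49 + duty 37920.00 = 39100.86
Landed cost = invoice 313449.90 + 39100.86 = 352550.76

Total landed cost: CNY 352550.76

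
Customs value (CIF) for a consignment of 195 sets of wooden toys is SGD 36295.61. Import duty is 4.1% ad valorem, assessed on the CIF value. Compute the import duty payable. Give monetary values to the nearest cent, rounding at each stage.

Import duty = 36295.61 × 4.1% = 1488.12

Import duty: SGD 1488.12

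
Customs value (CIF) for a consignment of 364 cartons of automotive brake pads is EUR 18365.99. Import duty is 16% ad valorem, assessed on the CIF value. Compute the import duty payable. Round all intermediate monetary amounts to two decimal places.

Import duty: EUR 2938.56

Import duty = 18365.99 × 16% = 2938.56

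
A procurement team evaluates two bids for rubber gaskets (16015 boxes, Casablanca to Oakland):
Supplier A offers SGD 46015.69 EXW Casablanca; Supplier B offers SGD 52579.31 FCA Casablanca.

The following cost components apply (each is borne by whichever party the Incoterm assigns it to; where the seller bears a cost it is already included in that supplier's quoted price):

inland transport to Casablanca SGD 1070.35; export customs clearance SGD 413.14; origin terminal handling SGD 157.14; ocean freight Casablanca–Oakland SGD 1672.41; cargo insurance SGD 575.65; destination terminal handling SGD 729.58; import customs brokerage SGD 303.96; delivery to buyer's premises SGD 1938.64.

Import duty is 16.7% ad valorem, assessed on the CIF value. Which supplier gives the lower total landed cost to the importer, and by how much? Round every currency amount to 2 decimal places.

Supplier A is cheaper by SGD 5928.51

Supplier A (EXW):
CIF value = EXW price + inland to port + export clearance + origin terminal + freight + insurance = 46015.69 + 1070.35 + 413.14 + 157.14 + 1672.41 + 575.65 = 49904.38
Import duty = 49904.38 × 16.7% = 8334.03
Buyer bears (A): 1070.35 + 413.14 + 157.14 + 1672.41 + 575.65 + 729.58 + 303.96 + 1938.64 = 6860.87
Landed cost (A) = invoice 46015.69 + 6860.87 + duty 8334.03 = 61210.59
Supplier B (FCA):
CIF value = FCA price + origin terminal + freight + insurance = 52579.31 + 157.14 + 1672.41 + 575.65 = 54984.51
Import duty = 54984.51 × 16.7% = 9182.41
Buyer bears (B): 157.14 + 1672.41 + 575.65 + 729.58 + 303.96 + 1938.64 = 5377.38
Landed cost (B) = invoice 52579.31 + 5377.38 + duty 9182.41 = 67139.10
Difference = |61210.59 − 67139.10| = 5928.51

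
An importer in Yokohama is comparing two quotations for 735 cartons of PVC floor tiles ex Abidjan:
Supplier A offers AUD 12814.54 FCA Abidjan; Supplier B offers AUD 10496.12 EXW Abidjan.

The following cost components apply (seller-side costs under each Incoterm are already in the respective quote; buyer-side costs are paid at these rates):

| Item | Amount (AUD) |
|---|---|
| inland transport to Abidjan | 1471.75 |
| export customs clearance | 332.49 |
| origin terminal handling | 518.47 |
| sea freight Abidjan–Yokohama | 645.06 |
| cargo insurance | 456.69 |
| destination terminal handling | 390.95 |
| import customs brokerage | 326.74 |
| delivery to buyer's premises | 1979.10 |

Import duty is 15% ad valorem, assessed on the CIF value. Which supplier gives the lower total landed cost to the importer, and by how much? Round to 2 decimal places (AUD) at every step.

Supplier B is cheaper by AUD 591.30

Supplier A (FCA):
CIF value = FCA price + origin terminal + freight + insurance = 12814.54 + 518.47 + 645.06 + 456.69 = 14434.76
Import duty = 14434.76 × 15% = 2165.21
Buyer bears (A): 518.47 + 645.06 + 456.69 + 390.95 + 326.74 + 1979.10 = 4317.01
Landed cost (A) = invoice 12814.54 + 4317.01 + duty 2165.21 = 19296.76
Supplier B (EXW):
CIF value = EXW price + inland to port + export clearance + origin terminal + freight + insurance = 10496.12 + 1471.75 + 332.49 + 518.47 + 645.06 + 456.69 = 13920.58
Import duty = 13920.58 × 15% = 2088.09
Buyer bears (B): 1471.75 + 332.49 + 518.47 + 645.06 + 456.69 + 390.95 + 326.74 + 1979.10 = 6121.25
Landed cost (B) = invoice 10496.12 + 6121.25 + duty 2088.09 = 18705.46
Difference = |19296.76 − 18705.46| = 591.30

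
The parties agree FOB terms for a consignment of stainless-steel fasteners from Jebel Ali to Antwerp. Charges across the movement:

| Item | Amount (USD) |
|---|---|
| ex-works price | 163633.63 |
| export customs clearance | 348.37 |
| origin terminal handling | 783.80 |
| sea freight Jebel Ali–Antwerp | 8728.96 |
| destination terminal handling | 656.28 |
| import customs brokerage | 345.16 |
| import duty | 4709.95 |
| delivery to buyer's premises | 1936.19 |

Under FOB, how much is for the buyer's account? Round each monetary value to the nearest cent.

Buyer's account: USD 16376.54

FOB: the seller bears costs until goods are on board at the origin port; the buyer bears freight, insurance and all costs thereafter.
Seller's account: goods 163633.63 + export clearance 348.37 + origin terminal 783.80 = 164765.80
Buyer's account: freight 8728.96 + destination terminal 656.28 + brokerage 345.16 + duty 4709.95 + delivery 1936.19 = 16376.54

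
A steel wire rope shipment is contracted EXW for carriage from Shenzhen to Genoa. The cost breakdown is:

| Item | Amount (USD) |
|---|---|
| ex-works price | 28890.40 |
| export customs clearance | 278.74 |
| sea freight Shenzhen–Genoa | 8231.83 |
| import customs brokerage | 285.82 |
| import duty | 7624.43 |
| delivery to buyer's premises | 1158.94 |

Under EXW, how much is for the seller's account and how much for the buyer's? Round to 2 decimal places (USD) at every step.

Seller: USD 28890.40; buyer: USD 17579.76

EXW: the seller makes goods available at their premises; the buyer bears all onward costs.
Seller's account: goods 28890.40 = 28890.40
Buyer's account: export clearance 278.74 + freight 8231.83 + brokerage 285.82 + duty 7624.43 + delivery 1158.94 = 17579.76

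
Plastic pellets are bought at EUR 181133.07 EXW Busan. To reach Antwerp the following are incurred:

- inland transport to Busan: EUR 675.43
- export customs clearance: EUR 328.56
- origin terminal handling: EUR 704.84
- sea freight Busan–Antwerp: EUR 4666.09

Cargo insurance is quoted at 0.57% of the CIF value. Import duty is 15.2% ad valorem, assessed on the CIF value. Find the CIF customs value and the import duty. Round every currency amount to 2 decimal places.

CIF value: EUR 188582.91; import duty: EUR 28664.60

Let C be the CIF value. C = EXW price + pre-shipment costs + freight + 0.57% × C
C − 0.57% × C = 181133.07 + 675.43 + 328.56 + 704.84 + 4666.09
0.9943 × C = 187507.99
C = 187507.99 / 0.9943 = 188582.91
Insurance premium = 0.57% × 188582.91 = 1074.92
Import duty = 188582.91 × 15.2% = 28664.60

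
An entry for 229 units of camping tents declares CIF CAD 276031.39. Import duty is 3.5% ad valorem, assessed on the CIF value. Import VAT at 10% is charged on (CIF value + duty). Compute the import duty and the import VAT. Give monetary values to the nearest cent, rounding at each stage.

Import duty = 276031.39 × 3.5% = 9661.10
VAT base = CIF + duty = 276031.39 + 9661.10 = 285692.49
Import VAT = 285692.49 × 10% = 28569.25

Import duty: CAD 9661.10; import VAT: CAD 28569.25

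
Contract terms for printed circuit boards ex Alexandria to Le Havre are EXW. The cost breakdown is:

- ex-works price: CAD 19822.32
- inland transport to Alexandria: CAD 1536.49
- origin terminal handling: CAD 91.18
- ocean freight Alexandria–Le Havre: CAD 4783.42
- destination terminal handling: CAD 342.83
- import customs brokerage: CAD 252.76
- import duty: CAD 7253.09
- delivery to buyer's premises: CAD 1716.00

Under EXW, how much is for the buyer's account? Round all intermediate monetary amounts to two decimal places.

Buyer's account: CAD 15975.77

EXW: the seller makes goods available at their premises; the buyer bears all onward costs.
Seller's account: goods 19822.32 = 19822.32
Buyer's account: inland to port 1536.49 + origin terminal 91.18 + freight 4783.42 + destination terminal 342.83 + brokerage 252.76 + duty 7253.09 + delivery 1716.00 = 15975.77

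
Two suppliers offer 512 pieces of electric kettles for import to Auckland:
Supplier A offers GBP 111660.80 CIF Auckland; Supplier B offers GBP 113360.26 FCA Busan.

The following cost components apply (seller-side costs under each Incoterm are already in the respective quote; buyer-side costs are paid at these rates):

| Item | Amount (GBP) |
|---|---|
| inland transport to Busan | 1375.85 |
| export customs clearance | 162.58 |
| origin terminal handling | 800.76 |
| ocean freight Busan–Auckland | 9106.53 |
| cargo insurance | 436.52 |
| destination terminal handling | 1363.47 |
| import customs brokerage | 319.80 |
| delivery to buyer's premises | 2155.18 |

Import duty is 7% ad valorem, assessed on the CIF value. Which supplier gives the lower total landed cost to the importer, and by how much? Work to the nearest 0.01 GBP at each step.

Supplier A is cheaper by GBP 12886.29

Supplier A (CIF):
The CIF price already equals the CIF value: 111660.80
Import duty = 111660.80 × 7% = 7816.26
Buyer bears (A): 1363.47 + 319.80 + 2155.18 = 3838.45
Landed cost (A) = invoice 111660.80 + 3838.45 + duty 7816.26 = 123315.51
Supplier B (FCA):
CIF value = FCA price + origin terminal + freight + insurance = 113360.26 + 800.76 + 9106.53 + 436.52 = 123704.07
Import duty = 123704.07 × 7% = 8659.28
Buyer bears (B): 800.76 + 9106.53 + 436.52 + 1363.47 + 319.80 + 2155.18 = 14182.26
Landed cost (B) = invoice 113360.26 + 14182.26 + duty 8659.28 = 136201.80
Difference = |123315.51 − 136201.80| = 12886.29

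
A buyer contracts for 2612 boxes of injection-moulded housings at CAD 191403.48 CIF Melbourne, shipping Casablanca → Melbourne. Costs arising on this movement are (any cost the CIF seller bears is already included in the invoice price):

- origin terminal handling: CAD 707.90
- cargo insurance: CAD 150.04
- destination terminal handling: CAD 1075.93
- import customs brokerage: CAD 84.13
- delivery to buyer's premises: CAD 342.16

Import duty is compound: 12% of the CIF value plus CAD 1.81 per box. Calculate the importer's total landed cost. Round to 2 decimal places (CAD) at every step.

Total landed cost: CAD 220601.84

CIF: the seller pays costs through ocean freight and marine insurance to the destination port.
Already in the invoice (seller's account under CIF): origin terminal, insurance — exclude.
The CIF price already equals the CIF value: 191403.48
Ad valorem component: 191403.48 × 12% = 22968.42
Specific component: 2612 × 1.81 = 4727.72
Import duty = 22968.42 + 4727.72 = 27696.14
Buyer bears: destination terminal 1075.93 + brokerage 84.13 + delivery 342.16 + duty 27696.14 = 29198.36
Landed cost = invoice 191403.48 + 29198.36 = 220601.84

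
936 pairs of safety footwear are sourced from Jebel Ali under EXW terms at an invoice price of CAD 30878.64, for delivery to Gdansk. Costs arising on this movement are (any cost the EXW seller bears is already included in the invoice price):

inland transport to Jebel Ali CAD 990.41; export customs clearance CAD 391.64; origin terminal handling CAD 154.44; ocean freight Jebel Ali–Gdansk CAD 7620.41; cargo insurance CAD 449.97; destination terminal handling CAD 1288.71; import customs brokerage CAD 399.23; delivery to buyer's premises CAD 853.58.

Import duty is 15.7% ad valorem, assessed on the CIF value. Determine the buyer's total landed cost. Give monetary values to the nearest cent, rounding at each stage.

Total landed cost: CAD 49383.26

EXW: the seller makes goods available at their premises; the buyer bears all onward costs.
CIF value = EXW price + inland to port + export clearance + origin terminal + freight + insurance = 30878.64 + 990.41 + 391.64 + 154.44 + 7620.41 + 449.97 = 40485.51
Import duty = 40485.51 × 15.7% = 6356.23
Buyer bears: inland to port 990.41 + export clearance 391.64 + origin terminal 154.44 + freight 7620.41 + insurance 449.97 + destination terminal 1288.71 + brokerage 399.23 + delivery 853.58 + duty 6356.23 = 18504.62
Landed cost = invoice 30878.64 + 18504.62 = 49383.26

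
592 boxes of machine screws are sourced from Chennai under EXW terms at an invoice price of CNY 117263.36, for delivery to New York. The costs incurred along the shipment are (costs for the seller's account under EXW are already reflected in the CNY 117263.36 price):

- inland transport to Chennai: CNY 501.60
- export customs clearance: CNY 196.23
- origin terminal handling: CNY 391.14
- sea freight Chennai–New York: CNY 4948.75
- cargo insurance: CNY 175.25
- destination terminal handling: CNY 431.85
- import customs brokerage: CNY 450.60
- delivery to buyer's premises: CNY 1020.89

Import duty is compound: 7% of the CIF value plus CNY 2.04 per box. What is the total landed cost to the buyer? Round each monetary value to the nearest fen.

EXW: the seller makes goods available at their premises; the buyer bears all onward costs.
CIF value = EXW price + inland to port + export clearance + origin terminal + freight + insurance = 117263.36 + 501.60 + 196.23 + 391.14 + 4948.75 + 175.25 = 123476.33
Ad valorem component: 123476.33 × 7% = 8643.34
Specific component: 592 × 2.04 = 1207.68
Import duty = 8643.34 + 1207.68 = 9851.02
Buyer bears: inland to port 501.60 + export clearance 196.23 + origin terminal 391.14 + freight 4948.75 + insurance 175.25 + destination terminal 431.85 + brokerage 450.60 + delivery 1020.89 + duty 9851.02 = 17967.33
Landed cost = invoice 117263.36 + 17967.33 = 135230.69

Total landed cost: CNY 135230.69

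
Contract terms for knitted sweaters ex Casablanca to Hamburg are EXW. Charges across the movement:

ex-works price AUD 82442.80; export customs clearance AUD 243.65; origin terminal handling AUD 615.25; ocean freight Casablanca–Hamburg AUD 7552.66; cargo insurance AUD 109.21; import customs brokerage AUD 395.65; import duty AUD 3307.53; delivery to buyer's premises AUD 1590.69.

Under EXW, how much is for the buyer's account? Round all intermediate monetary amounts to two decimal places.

EXW: the seller makes goods available at their premises; the buyer bears all onward costs.
Seller's account: goods 82442.80 = 82442.80
Buyer's account: export clearance 243.65 + origin terminal 615.25 + freight 7552.66 + insurance 109.21 + brokerage 395.65 + duty 3307.53 + delivery 1590.69 = 13814.64

Buyer's account: AUD 13814.64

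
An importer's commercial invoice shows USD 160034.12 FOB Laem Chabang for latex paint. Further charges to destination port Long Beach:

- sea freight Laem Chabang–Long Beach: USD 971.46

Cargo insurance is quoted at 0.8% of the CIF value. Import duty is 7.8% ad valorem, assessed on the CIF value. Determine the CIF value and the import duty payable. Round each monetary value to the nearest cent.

Let C be the CIF value. C = FOB price + freight + 0.8% × C
C − 0.8% × C = 160034.12 + 971.46
0.992 × C = 161005.58
C = 161005.58 / 0.992 = 162304.01
Insurance premium = 0.8% × 162304.01 = 1298.43
Import duty = 162304.01 × 7.8% = 12659.71

CIF value: USD 162304.01; import duty: USD 12659.71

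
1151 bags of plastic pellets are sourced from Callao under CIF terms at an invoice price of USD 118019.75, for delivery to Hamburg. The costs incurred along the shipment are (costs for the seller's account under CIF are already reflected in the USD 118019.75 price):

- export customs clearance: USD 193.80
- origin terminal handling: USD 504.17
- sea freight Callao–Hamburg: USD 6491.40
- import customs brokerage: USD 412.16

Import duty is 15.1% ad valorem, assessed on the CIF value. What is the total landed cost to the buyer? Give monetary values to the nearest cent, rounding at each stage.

Total landed cost: USD 136252.89

CIF: the seller pays costs through ocean freight and marine insurance to the destination port.
Already in the invoice (seller's account under CIF): export clearance, origin terminal, freight — exclude.
The CIF price already equals the CIF value: 118019.75
Import duty = 118019.75 × 15.1% = 17820.98
Buyer bears: brokerage 412.16 + duty 17820.98 = 18233.14
Landed cost = invoice 118019.75 + 18233.14 = 136252.89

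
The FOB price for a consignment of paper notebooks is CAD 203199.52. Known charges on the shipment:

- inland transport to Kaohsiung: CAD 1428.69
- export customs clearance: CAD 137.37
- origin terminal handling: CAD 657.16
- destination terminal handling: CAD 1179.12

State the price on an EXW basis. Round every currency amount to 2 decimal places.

EXW price: CAD 200976.30

Not relevant to the conversion: destination terminal — on the buyer under both terms; not part of either seller's price.
From FOB to EXW, the seller no longer bears: inland to port, export clearance, origin terminal.
EXW price = 203199.52 − 1428.69 − 137.37 − 657.16 = 200976.30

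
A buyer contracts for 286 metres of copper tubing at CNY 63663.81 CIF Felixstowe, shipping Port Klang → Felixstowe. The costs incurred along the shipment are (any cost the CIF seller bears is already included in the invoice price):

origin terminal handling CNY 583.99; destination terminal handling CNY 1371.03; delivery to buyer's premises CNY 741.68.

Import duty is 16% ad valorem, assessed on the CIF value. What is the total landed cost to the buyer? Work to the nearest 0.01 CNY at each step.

Total landed cost: CNY 75962.73

CIF: the seller pays costs through ocean freight and marine insurance to the destination port.
Already in the invoice (seller's account under CIF): origin terminal — exclude.
The CIF price already equals the CIF value: 63663.81
Import duty = 63663.81 × 16% = 10186.21
Buyer bears: destination terminal 1371.03 + delivery 741.68 + duty 10186.21 = 12298.92
Landed cost = invoice 63663.81 + 12298.92 = 75962.73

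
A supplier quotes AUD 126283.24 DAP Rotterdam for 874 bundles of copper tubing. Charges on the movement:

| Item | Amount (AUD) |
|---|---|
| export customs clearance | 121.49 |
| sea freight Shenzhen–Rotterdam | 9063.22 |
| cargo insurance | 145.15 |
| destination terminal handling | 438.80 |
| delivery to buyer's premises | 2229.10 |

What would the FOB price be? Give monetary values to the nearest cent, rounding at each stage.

Not relevant to the conversion: export clearance — on the seller under both DAP and FOB; already in the DAP price and stays in the FOB price.
From DAP to FOB, the seller no longer bears: freight, insurance, destination terminal, delivery.
FOB price = 126283.24 − 9063.22 − 145.15 − 438.80 − 2229.10 = 114406.97

FOB price: AUD 114406.97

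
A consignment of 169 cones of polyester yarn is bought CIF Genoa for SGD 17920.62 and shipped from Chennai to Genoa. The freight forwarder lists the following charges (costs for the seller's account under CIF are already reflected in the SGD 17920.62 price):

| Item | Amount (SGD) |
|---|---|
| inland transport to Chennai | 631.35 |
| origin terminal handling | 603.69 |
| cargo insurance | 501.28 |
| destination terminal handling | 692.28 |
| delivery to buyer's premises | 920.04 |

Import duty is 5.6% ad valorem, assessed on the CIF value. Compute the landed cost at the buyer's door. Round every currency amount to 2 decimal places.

Total landed cost: SGD 20536.49

CIF: the seller pays costs through ocean freight and marine insurance to the destination port.
Already in the invoice (seller's account under CIF): inland to port, origin terminal, insurance — exclude.
The CIF price already equals the CIF value: 17920.62
Import duty = 17920.62 × 5.6% = 1003.55
Buyer bears: destination terminal 692.28 + delivery 920.04 + duty 1003.55 = 2615.87
Landed cost = invoice 17920.62 + 2615.87 = 20536.49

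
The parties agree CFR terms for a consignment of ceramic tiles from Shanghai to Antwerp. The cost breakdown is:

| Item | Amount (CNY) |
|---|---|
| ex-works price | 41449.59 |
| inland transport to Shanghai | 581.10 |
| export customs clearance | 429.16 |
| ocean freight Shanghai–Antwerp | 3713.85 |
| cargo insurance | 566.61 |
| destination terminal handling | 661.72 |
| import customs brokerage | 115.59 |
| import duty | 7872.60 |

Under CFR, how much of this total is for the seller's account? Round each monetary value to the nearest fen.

CFR: the seller pays costs through ocean freight to the destination port, but not insurance.
Seller's account: goods 41449.59 + inland to port 581.10 + export clearance 429.16 + freight 3713.85 = 46173.70
Buyer's account: insurance 566.61 + destination terminal 661.72 + brokerage 115.59 + duty 7872.60 = 9216.52

Seller's account: CNY 46173.70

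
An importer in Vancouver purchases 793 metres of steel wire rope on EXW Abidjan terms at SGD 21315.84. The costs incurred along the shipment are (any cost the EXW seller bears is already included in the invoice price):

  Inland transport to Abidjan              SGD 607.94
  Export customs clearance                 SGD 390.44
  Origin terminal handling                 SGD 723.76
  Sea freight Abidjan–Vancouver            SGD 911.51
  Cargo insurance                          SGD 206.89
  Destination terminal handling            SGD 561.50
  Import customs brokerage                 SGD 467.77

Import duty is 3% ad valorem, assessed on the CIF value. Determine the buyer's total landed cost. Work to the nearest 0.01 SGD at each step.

EXW: the seller makes goods available at their premises; the buyer bears all onward costs.
CIF value = EXW price + inland to port + export clearance + origin terminal + freight + insurance = 21315.84 + 607.94 + 390.44 + 723.76 + 911.51 + 206.89 = 24156.38
Import duty = 24156.38 × 3% = 724.69
Buyer bears: inland to port 607.94 + export clearance 390.44 + origin terminal 723.76 + freight 911.51 + insurance 206.89 + destination terminal 561.50 + brokerage 467.77 + duty 724.69 = 4594.50
Landed cost = invoice 21315.84 + 4594.50 = 25910.34

Total landed cost: SGD 25910.34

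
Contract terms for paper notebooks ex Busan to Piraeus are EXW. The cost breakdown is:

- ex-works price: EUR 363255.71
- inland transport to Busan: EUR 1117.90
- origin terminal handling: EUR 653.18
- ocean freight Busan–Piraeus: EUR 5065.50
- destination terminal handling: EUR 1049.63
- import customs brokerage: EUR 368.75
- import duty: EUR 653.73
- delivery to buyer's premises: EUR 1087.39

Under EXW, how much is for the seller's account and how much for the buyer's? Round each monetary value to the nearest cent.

Seller: EUR 363255.71; buyer: EUR 9996.08

EXW: the seller makes goods available at their premises; the buyer bears all onward costs.
Seller's account: goods 363255.71 = 363255.71
Buyer's account: inland to port 1117.90 + origin terminal 653.18 + freight 5065.50 + destination terminal 1049.63 + brokerage 368.75 + duty 653.73 + delivery 1087.39 = 9996.08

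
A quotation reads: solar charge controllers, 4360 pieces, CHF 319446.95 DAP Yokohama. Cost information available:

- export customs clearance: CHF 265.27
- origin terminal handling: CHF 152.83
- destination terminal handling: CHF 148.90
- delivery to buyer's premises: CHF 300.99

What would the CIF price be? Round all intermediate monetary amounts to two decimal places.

CIF price: CHF 318997.06

Not relevant to the conversion: origin terminal, export clearance — on the seller under both DAP and CIF; already in the DAP price and stays in the CIF price.
From DAP to CIF, the seller no longer bears: destination terminal, delivery.
CIF price = 319446.95 − 148.90 − 300.99 = 318997.06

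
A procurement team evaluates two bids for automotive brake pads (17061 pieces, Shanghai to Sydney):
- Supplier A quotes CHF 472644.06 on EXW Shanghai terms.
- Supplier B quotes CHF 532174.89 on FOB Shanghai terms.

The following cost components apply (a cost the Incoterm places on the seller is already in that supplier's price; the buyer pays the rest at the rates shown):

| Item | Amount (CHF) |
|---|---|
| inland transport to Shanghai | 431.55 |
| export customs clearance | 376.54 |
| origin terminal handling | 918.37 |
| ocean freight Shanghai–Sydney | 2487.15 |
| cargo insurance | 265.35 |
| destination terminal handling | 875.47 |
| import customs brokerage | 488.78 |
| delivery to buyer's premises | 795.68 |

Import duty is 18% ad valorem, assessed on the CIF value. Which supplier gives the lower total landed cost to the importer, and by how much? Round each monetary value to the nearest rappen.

Supplier A (EXW):
CIF value = EXW price + inland to port + export clearance + origin terminal + freight + insurance = 472644.06 + 431.55 + 376.54 + 918.37 + 2487.15 + 265.35 = 477123.02
Import duty = 477123.02 × 18% = 85882.14
Buyer bears (A): 431.55 + 376.54 + 918.37 + 2487.15 + 265.35 + 875.47 + 488.78 + 795.68 = 6638.89
Landed cost (A) = invoice 472644.06 + 6638.89 + duty 85882.14 = 565165.09
Supplier B (FOB):
CIF value = FOB price + freight + insurance = 532174.89 + 2487.15 + 265.35 = 534927.39
Import duty = 534927.39 × 18% = 96286.93
Buyer bears (B): 2487.15 + 265.35 + 875.47 + 488.78 + 795.68 = 4912.43
Landed cost (B) = invoice 532174.89 + 4912.43 + duty 96286.93 = 633374.25
Difference = |565165.09 − 633374.25| = 68209.16

Supplier A is cheaper by CHF 68209.16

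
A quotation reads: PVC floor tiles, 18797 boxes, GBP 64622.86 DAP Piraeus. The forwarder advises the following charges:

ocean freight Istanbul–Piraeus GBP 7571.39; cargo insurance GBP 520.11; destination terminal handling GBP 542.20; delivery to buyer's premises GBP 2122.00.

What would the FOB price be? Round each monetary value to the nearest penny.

FOB price: GBP 53867.16

From DAP to FOB, the seller no longer bears: freight, insurance, destination terminal, delivery.
FOB price = 64622.86 − 7571.39 − 520.11 − 542.20 − 2122.00 = 53867.16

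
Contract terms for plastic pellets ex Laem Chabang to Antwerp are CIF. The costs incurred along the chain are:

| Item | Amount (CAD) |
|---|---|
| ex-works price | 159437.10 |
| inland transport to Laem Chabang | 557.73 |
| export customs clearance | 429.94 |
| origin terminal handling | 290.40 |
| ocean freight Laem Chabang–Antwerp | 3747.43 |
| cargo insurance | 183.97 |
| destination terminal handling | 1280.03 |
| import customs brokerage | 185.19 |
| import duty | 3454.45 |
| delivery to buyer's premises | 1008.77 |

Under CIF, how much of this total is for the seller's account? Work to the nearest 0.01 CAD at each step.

Seller's account: CAD 164646.57

CIF: the seller pays costs through ocean freight and marine insurance to the destination port.
Seller's account: goods 159437.10 + inland to port 557.73 + export clearance 429.94 + origin terminal 290.40 + freight 3747.43 + insurance 183.97 = 164646.57
Buyer's account: destination terminal 1280.03 + brokerage 185.19 + duty 3454.45 + delivery 1008.77 = 5928.44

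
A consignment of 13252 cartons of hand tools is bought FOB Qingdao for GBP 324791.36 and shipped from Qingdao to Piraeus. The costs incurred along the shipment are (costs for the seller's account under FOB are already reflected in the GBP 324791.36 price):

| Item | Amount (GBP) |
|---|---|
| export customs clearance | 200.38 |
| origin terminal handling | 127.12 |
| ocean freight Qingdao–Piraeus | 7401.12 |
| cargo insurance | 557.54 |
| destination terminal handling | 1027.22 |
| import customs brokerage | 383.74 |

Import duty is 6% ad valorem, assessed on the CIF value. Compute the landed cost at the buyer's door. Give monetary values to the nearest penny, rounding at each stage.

Total landed cost: GBP 354125.98

FOB: the seller bears costs until goods are on board at the origin port; the buyer bears freight, insurance and all costs thereafter.
Already in the invoice (seller's account under FOB): export clearance, origin terminal — exclude.
CIF value = FOB price + freight + insurance = 324791.36 + 7401.12 + 557.54 = 332750.02
Import duty = 332750.02 × 6% = 19965.00
Buyer bears: freight 7401.12 + insurance 557.54 + destination terminal 1027.22 + brokerage 383.74 + duty 19965.00 = 29334.62
Landed cost = invoice 324791.36 + 29334.62 = 354125.98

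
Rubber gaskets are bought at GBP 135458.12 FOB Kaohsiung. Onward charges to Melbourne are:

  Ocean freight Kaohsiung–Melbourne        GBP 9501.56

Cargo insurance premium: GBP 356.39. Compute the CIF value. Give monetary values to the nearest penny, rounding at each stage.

CIF value: GBP 145316.07

CIF = FOB price + freight + insurance
CIF = 135458.12 + 9501.56 + 356.39 = 145316.07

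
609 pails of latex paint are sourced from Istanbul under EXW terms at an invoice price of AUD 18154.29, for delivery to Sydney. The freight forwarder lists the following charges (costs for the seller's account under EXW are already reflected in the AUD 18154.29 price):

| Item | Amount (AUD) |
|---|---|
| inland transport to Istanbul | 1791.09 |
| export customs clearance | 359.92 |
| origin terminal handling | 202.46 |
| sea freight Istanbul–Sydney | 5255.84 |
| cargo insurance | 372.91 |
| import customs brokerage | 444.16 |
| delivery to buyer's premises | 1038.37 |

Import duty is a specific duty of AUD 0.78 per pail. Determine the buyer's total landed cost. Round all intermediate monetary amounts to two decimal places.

EXW: the seller makes goods available at their premises; the buyer bears all onward costs.
CIF value = EXW price + inland to port + export clearance + origin terminal + freight + insurance = 18154.29 + 1791.09 + 359.92 + 202.46 + 5255.84 + 372.91 = 26136.51
Import duty = 609 × 0.78 = 475.02
Buyer bears: inland to port 1791.09 + export clearance 359.92 + origin terminal 202.46 + freight 5255.84 + insurance 372.91 + brokerage 444.16 + delivery 1038.37 + duty 475.02 = 9939.77
Landed cost = invoice 18154.29 + 9939.77 = 28094.06

Total landed cost: AUD 28094.06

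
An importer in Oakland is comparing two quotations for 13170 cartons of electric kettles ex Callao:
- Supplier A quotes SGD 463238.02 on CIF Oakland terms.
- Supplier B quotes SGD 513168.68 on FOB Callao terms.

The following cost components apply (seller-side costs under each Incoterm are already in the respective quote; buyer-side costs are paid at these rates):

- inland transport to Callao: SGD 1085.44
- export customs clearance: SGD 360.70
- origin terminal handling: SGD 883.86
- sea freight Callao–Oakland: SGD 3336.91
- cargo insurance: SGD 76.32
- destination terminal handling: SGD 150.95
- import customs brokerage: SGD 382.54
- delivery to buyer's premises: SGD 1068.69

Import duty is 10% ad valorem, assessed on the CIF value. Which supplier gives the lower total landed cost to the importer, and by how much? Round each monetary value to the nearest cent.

Supplier A is cheaper by SGD 58678.28

Supplier A (CIF):
The CIF price already equals the CIF value: 463238.02
Import duty = 463238.02 × 10% = 46323.80
Buyer bears (A): 150.95 + 382.54 + 1068.69 = 1602.18
Landed cost (A) = invoice 463238.02 + 1602.18 + duty 46323.80 = 511164.00
Supplier B (FOB):
CIF value = FOB price + freight + insurance = 513168.68 + 3336.91 + 76.32 = 516581.91
Import duty = 516581.91 × 10% = 51658.19
Buyer bears (B): 3336.91 + 76.32 + 150.95 + 382.54 + 1068.69 = 5015.41
Landed cost (B) = invoice 513168.68 + 5015.41 + duty 51658.19 = 569842.28
Difference = |511164.00 − 569842.28| = 58678.28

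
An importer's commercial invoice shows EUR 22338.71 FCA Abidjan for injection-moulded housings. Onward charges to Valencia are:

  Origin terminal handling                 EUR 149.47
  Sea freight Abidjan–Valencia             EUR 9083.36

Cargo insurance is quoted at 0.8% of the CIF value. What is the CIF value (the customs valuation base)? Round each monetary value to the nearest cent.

Let C be the CIF value. C = FCA price + pre-shipment costs + freight + 0.8% × C
C − 0.8% × C = 22338.71 + 149.47 + 9083.36
0.992 × C = 31571.54
C = 31571.54 / 0.992 = 31826.15
Insurance premium = 0.8% × 31826.15 = 254.61

CIF value: EUR 31826.15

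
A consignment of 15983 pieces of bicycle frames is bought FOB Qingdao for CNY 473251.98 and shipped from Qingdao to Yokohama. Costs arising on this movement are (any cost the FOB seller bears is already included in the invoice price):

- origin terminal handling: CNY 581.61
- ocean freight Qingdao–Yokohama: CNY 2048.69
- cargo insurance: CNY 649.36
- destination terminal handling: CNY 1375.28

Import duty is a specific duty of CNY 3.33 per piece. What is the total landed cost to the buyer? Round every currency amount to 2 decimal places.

FOB: the seller bears costs until goods are on board at the origin port; the buyer bears freight, insurance and all costs thereafter.
Already in the invoice (seller's account under FOB): origin terminal — exclude.
CIF value = FOB price + freight + insurance = 473251.98 + 2048.69 + 649.36 = 475950.03
Import duty = 15983 × 3.33 = 53223.39
Buyer bears: freight 2048.69 + insurance 649.36 + destination terminal 1375.28 + duty 53223.39 = 57296.72
Landed cost = invoice 473251.98 + 57296.72 = 530548.70

Total landed cost: CNY 530548.70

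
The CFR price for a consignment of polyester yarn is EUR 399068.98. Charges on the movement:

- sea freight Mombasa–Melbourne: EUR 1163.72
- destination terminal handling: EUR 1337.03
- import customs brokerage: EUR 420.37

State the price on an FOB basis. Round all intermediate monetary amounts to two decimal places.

FOB price: EUR 397905.26

Not relevant to the conversion: brokerage, destination terminal — on the buyer under both terms; not part of either seller's price.
From CFR to FOB, the seller no longer bears: freight.
FOB price = 399068.98 − 1163.72 = 397905.26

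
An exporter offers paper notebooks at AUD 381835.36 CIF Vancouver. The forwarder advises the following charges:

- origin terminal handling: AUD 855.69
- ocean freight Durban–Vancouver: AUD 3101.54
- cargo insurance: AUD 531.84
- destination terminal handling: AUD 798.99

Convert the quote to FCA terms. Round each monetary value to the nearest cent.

Not relevant to the conversion: destination terminal — on the buyer under both terms; not part of either seller's price.
From CIF to FCA, the seller no longer bears: origin terminal, freight, insurance.
FCA price = 381835.36 − 855.69 − 3101.54 − 531.84 = 377346.29

FCA price: AUD 377346.29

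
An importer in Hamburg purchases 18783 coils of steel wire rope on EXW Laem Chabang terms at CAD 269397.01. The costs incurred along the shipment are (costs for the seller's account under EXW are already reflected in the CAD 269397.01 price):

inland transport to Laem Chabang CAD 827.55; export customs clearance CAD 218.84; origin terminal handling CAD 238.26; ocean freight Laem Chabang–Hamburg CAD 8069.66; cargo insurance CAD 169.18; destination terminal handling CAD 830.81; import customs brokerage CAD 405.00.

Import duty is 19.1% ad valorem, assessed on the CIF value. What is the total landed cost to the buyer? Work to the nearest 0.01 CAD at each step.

EXW: the seller makes goods available at their premises; the buyer bears all onward costs.
CIF value = EXW price + inland to port + export clearance + origin terminal + freight + insurance = 269397.01 + 827.55 + 218.84 + 238.26 + 8069.66 + 169.18 = 278920.50
Import duty = 278920.50 × 19.1% = 53273.82
Buyer bears: inland to port 827.55 + export clearance 218.84 + origin terminal 238.26 + freight 8069.66 + insurance 169.18 + destination terminal 830.81 + brokerage 405.00 + duty 53273.82 = 64033.12
Landed cost = invoice 269397.01 + 64033.12 = 333430.13

Total landed cost: CAD 333430.13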